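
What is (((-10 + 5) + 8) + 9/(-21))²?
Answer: 324/49 ≈ 6.6122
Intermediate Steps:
(((-10 + 5) + 8) + 9/(-21))² = ((-5 + 8) + 9*(-1/21))² = (3 - 3/7)² = (18/7)² = 324/49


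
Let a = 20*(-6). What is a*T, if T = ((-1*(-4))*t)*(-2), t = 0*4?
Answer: 0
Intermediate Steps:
t = 0
a = -120
T = 0 (T = (-1*(-4)*0)*(-2) = (4*0)*(-2) = 0*(-2) = 0)
a*T = -120*0 = 0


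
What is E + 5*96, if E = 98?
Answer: 578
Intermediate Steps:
E + 5*96 = 98 + 5*96 = 98 + 480 = 578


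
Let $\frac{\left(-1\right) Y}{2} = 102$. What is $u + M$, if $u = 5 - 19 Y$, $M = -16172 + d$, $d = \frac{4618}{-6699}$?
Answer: $- \frac{82342027}{6699} \approx -12292.0$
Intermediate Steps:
$Y = -204$ ($Y = \left(-2\right) 102 = -204$)
$d = - \frac{4618}{6699}$ ($d = 4618 \left(- \frac{1}{6699}\right) = - \frac{4618}{6699} \approx -0.68936$)
$M = - \frac{108340846}{6699}$ ($M = -16172 - \frac{4618}{6699} = - \frac{108340846}{6699} \approx -16173.0$)
$u = 3881$ ($u = 5 - -3876 = 5 + 3876 = 3881$)
$u + M = 3881 - \frac{108340846}{6699} = - \frac{82342027}{6699}$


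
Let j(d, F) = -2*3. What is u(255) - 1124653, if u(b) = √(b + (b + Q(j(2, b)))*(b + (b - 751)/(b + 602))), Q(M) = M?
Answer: -1124653 + 189*√1307782/857 ≈ -1.1244e+6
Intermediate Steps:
j(d, F) = -6
u(b) = √(b + (-6 + b)*(b + (-751 + b)/(602 + b))) (u(b) = √(b + (b - 6)*(b + (b - 751)/(b + 602))) = √(b + (-6 + b)*(b + (-751 + b)/(602 + b))))
u(255) - 1124653 = √((4506 + 255³ - 3767*255 + 598*255²)/(602 + 255)) - 1124653 = √((4506 + 16581375 - 960585 + 598*65025)/857) - 1124653 = √((4506 + 16581375 - 960585 + 38884950)/857) - 1124653 = √((1/857)*54510246) - 1124653 = √(54510246/857) - 1124653 = 189*√1307782/857 - 1124653 = -1124653 + 189*√1307782/857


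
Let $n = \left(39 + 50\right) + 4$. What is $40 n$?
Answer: $3720$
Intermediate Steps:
$n = 93$ ($n = 89 + 4 = 93$)
$40 n = 40 \cdot 93 = 3720$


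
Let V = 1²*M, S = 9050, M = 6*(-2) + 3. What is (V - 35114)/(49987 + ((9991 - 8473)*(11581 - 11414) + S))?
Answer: -3193/28413 ≈ -0.11238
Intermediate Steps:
M = -9 (M = -12 + 3 = -9)
V = -9 (V = 1²*(-9) = 1*(-9) = -9)
(V - 35114)/(49987 + ((9991 - 8473)*(11581 - 11414) + S)) = (-9 - 35114)/(49987 + ((9991 - 8473)*(11581 - 11414) + 9050)) = -35123/(49987 + (1518*167 + 9050)) = -35123/(49987 + (253506 + 9050)) = -35123/(49987 + 262556) = -35123/312543 = -35123*1/312543 = -3193/28413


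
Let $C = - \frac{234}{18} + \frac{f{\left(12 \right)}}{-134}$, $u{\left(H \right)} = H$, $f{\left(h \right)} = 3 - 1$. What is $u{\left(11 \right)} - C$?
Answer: $\frac{1609}{67} \approx 24.015$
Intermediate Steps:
$f{\left(h \right)} = 2$
$C = - \frac{872}{67}$ ($C = - \frac{234}{18} + \frac{2}{-134} = \left(-234\right) \frac{1}{18} + 2 \left(- \frac{1}{134}\right) = -13 - \frac{1}{67} = - \frac{872}{67} \approx -13.015$)
$u{\left(11 \right)} - C = 11 - - \frac{872}{67} = 11 + \frac{872}{67} = \frac{1609}{67}$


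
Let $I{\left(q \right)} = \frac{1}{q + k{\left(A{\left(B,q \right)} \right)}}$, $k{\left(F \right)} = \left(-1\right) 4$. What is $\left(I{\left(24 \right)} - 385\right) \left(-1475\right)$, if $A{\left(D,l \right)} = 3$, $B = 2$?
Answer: $\frac{2271205}{4} \approx 5.678 \cdot 10^{5}$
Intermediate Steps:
$k{\left(F \right)} = -4$
$I{\left(q \right)} = \frac{1}{-4 + q}$ ($I{\left(q \right)} = \frac{1}{q - 4} = \frac{1}{-4 + q}$)
$\left(I{\left(24 \right)} - 385\right) \left(-1475\right) = \left(\frac{1}{-4 + 24} - 385\right) \left(-1475\right) = \left(\frac{1}{20} - 385\right) \left(-1475\right) = \left(- \frac{7699}{20}\right) \left(-1475\right) = \frac{2271205}{4}$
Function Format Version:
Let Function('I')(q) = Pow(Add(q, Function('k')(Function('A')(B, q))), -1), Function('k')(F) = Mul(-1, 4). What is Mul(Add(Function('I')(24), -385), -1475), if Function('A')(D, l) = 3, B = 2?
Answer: Rational(2271205, 4) ≈ 5.6780e+5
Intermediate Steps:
Function('k')(F) = -4
Function('I')(q) = Pow(Add(-4, q), -1) (Function('I')(q) = Pow(Add(q, -4), -1) = Pow(Add(-4, q), -1))
Mul(Add(Function('I')(24), -385), -1475) = Mul(Add(Pow(Add(-4, 24), -1), -385), -1475) = Mul(Add(Pow(20, -1), -385), -1475) = Mul(Add(Rational(1, 20), -385), -1475) = Mul(Rational(-7699, 20), -1475) = Rational(2271205, 4)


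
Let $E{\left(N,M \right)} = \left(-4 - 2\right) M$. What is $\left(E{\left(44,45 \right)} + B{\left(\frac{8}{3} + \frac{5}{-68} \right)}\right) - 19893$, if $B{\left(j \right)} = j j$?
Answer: $- \frac{838823567}{41616} \approx -20156.0$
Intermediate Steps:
$E{\left(N,M \right)} = - 6 M$
$B{\left(j \right)} = j^{2}$
$\left(E{\left(44,45 \right)} + B{\left(\frac{8}{3} + \frac{5}{-68} \right)}\right) - 19893 = \left(\left(-6\right) 45 + \left(\frac{8}{3} + \frac{5}{-68}\right)^{2}\right) - 19893 = \left(-270 + \left(8 \cdot \frac{1}{3} + 5 \left(- \frac{1}{68}\right)\right)^{2}\right) - 19893 = \left(-270 + \left(\frac{8}{3} - \frac{5}{68}\right)^{2}\right) - 19893 = \left(-270 + \left(\frac{529}{204}\right)^{2}\right) - 19893 = \left(-270 + \frac{279841}{41616}\right) - 19893 = - \frac{10956479}{41616} - 19893 = - \frac{838823567}{41616}$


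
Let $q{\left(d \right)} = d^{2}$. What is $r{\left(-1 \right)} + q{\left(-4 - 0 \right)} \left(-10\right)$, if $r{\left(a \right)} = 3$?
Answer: $-157$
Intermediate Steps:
$r{\left(-1 \right)} + q{\left(-4 - 0 \right)} \left(-10\right) = 3 + \left(-4 - 0\right)^{2} \left(-10\right) = 3 + \left(-4 + 0\right)^{2} \left(-10\right) = 3 + \left(-4\right)^{2} \left(-10\right) = 3 + 16 \left(-10\right) = 3 - 160 = -157$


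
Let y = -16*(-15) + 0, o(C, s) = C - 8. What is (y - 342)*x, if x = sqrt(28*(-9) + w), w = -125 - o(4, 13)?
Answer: -102*I*sqrt(373) ≈ -1969.9*I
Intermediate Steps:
o(C, s) = -8 + C
w = -121 (w = -125 - (-8 + 4) = -125 - 1*(-4) = -125 + 4 = -121)
y = 240 (y = 240 + 0 = 240)
x = I*sqrt(373) (x = sqrt(28*(-9) - 121) = sqrt(-252 - 121) = sqrt(-373) = I*sqrt(373) ≈ 19.313*I)
(y - 342)*x = (240 - 342)*(I*sqrt(373)) = -102*I*sqrt(373)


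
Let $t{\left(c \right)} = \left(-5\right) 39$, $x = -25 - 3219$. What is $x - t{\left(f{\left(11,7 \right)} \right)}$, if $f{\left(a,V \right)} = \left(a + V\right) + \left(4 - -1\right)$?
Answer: $-3049$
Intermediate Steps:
$x = -3244$ ($x = -25 - 3219 = -3244$)
$f{\left(a,V \right)} = 5 + V + a$ ($f{\left(a,V \right)} = \left(V + a\right) + \left(4 + 1\right) = \left(V + a\right) + 5 = 5 + V + a$)
$t{\left(c \right)} = -195$
$x - t{\left(f{\left(11,7 \right)} \right)} = -3244 - -195 = -3244 + 195 = -3049$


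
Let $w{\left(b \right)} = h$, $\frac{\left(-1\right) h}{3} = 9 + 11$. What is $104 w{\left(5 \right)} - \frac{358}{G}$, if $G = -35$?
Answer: $- \frac{218042}{35} \approx -6229.8$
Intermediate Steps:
$h = -60$ ($h = - 3 \left(9 + 11\right) = \left(-3\right) 20 = -60$)
$w{\left(b \right)} = -60$
$104 w{\left(5 \right)} - \frac{358}{G} = 104 \left(-60\right) - \frac{358}{-35} = -6240 - - \frac{358}{35} = -6240 + \frac{358}{35} = - \frac{218042}{35}$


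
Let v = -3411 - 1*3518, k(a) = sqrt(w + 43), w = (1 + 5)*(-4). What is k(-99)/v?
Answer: -sqrt(19)/6929 ≈ -0.00062908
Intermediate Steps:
w = -24 (w = 6*(-4) = -24)
k(a) = sqrt(19) (k(a) = sqrt(-24 + 43) = sqrt(19))
v = -6929 (v = -3411 - 3518 = -6929)
k(-99)/v = sqrt(19)/(-6929) = sqrt(19)*(-1/6929) = -sqrt(19)/6929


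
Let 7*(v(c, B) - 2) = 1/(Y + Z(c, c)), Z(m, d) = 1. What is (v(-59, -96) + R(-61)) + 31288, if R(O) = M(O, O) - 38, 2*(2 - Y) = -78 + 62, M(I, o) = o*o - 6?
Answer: 2692460/77 ≈ 34967.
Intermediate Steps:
M(I, o) = -6 + o**2 (M(I, o) = o**2 - 6 = -6 + o**2)
Y = 10 (Y = 2 - (-78 + 62)/2 = 2 - 1/2*(-16) = 2 + 8 = 10)
v(c, B) = 155/77 (v(c, B) = 2 + 1/(7*(10 + 1)) = 2 + (1/7)/11 = 2 + (1/7)*(1/11) = 2 + 1/77 = 155/77)
R(O) = -44 + O**2 (R(O) = (-6 + O**2) - 38 = -44 + O**2)
(v(-59, -96) + R(-61)) + 31288 = (155/77 + (-44 + (-61)**2)) + 31288 = (155/77 + (-44 + 3721)) + 31288 = (155/77 + 3677) + 31288 = 283284/77 + 31288 = 2692460/77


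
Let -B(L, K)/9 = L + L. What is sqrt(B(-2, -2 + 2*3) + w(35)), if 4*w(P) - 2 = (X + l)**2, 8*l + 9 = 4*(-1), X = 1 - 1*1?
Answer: 3*sqrt(1057)/16 ≈ 6.0959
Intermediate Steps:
X = 0 (X = 1 - 1 = 0)
B(L, K) = -18*L (B(L, K) = -9*(L + L) = -18*L)
l = -13/8 (l = -9/8 + (4*(-1))/8 = -9/8 + (1/8)*(-4) = -9/8 - 1/2 = -13/8 ≈ -1.6250)
w(P) = 297/256 (w(P) = 1/2 + (0 - 13/8)**2/4 = 1/2 + (-13/8)**2/4 = 1/2 + (1/4)*(169/64) = 1/2 + 169/256 = 297/256)
sqrt(B(-2, -2 + 2*3) + w(35)) = sqrt(-18*(-2) + 297/256) = sqrt(36 + 297/256) = sqrt(9513/256) = 3*sqrt(1057)/16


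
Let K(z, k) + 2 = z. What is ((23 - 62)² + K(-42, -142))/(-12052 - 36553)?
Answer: -1477/48605 ≈ -0.030388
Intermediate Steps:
K(z, k) = -2 + z
((23 - 62)² + K(-42, -142))/(-12052 - 36553) = ((23 - 62)² + (-2 - 42))/(-12052 - 36553) = ((-39)² - 44)/(-48605) = (1521 - 44)*(-1/48605) = 1477*(-1/48605) = -1477/48605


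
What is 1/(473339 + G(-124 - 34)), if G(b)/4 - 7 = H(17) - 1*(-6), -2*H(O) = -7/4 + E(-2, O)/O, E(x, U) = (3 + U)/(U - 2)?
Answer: 102/48286223 ≈ 2.1124e-6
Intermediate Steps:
E(x, U) = (3 + U)/(-2 + U)
H(O) = 7/8 - (3 + O)/(2*O*(-2 + O)) (H(O) = -(-7/4 + ((3 + O)/(-2 + O))/O)/2 = -(-7*¼ + (3 + O)/(O*(-2 + O)))/2 = -(-7/4 + (3 + O)/(O*(-2 + O)))/2 = 7/8 - (3 + O)/(2*O*(-2 + O)))
G(b) = 5645/102 (G(b) = 28 + 4*((⅛)*(-12 - 18*17 + 7*17²)/(17*(-2 + 17)) - 1*(-6)) = 28 + 4*((⅛)*(1/17)*(-12 - 306 + 7*289)/15 + 6) = 28 + 4*((⅛)*(1/17)*(1/15)*(-12 - 306 + 2023) + 6) = 28 + 4*((⅛)*(1/17)*(1/15)*1705 + 6) = 28 + 4*(341/408 + 6) = 28 + 4*(2789/408) = 28 + 2789/102 = 5645/102)
1/(473339 + G(-124 - 34)) = 1/(473339 + 5645/102) = 1/(48286223/102) = 102/48286223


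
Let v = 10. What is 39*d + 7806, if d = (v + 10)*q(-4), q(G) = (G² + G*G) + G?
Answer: 29646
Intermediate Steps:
q(G) = G + 2*G² (q(G) = (G² + G²) + G = 2*G² + G = G + 2*G²)
d = 560 (d = (10 + 10)*(-4*(1 + 2*(-4))) = 20*(-4*(1 - 8)) = 20*(-4*(-7)) = 20*28 = 560)
39*d + 7806 = 39*560 + 7806 = 21840 + 7806 = 29646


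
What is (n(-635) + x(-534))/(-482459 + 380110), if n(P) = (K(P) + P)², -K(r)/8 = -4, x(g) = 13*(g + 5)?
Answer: -356732/102349 ≈ -3.4854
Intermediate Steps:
x(g) = 65 + 13*g (x(g) = 13*(5 + g) = 65 + 13*g)
K(r) = 32 (K(r) = -8*(-4) = 32)
n(P) = (32 + P)²
(n(-635) + x(-534))/(-482459 + 380110) = ((32 - 635)² + (65 + 13*(-534)))/(-482459 + 380110) = ((-603)² + (65 - 6942))/(-102349) = (363609 - 6877)*(-1/102349) = 356732*(-1/102349) = -356732/102349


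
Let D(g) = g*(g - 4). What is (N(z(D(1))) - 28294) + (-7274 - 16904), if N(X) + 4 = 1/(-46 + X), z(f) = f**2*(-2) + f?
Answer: -3515893/67 ≈ -52476.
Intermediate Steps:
D(g) = g*(-4 + g)
z(f) = f - 2*f**2 (z(f) = -2*f**2 + f = f - 2*f**2)
N(X) = -4 + 1/(-46 + X)
(N(z(D(1))) - 28294) + (-7274 - 16904) = ((185 - 4*1*(-4 + 1)*(1 - 2*(-4 + 1)))/(-46 + (1*(-4 + 1))*(1 - 2*(-4 + 1))) - 28294) + (-7274 - 16904) = ((185 - 4*1*(-3)*(1 - 2*(-3)))/(-46 + (1*(-3))*(1 - 2*(-3))) - 28294) - 24178 = ((185 - (-12)*(1 - 2*(-3)))/(-46 - 3*(1 - 2*(-3))) - 28294) - 24178 = ((185 - (-12)*(1 + 6))/(-46 - 3*(1 + 6)) - 28294) - 24178 = ((185 - (-12)*7)/(-46 - 3*7) - 28294) - 24178 = ((185 - 4*(-21))/(-46 - 21) - 28294) - 24178 = ((185 + 84)/(-67) - 28294) - 24178 = (-1/67*269 - 28294) - 24178 = (-269/67 - 28294) - 24178 = -1895967/67 - 24178 = -3515893/67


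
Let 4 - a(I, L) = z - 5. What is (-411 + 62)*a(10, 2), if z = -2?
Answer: -3839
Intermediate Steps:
a(I, L) = 11 (a(I, L) = 4 - (-2 - 5) = 4 - 1*(-7) = 4 + 7 = 11)
(-411 + 62)*a(10, 2) = (-411 + 62)*11 = -349*11 = -3839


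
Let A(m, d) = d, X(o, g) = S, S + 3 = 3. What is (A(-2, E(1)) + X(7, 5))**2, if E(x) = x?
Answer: 1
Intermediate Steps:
S = 0 (S = -3 + 3 = 0)
X(o, g) = 0
(A(-2, E(1)) + X(7, 5))**2 = (1 + 0)**2 = 1**2 = 1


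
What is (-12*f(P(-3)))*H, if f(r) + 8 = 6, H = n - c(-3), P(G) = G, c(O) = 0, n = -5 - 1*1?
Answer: -144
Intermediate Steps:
n = -6 (n = -5 - 1 = -6)
H = -6 (H = -6 - 1*0 = -6 + 0 = -6)
f(r) = -2 (f(r) = -8 + 6 = -2)
(-12*f(P(-3)))*H = -12*(-2)*(-6) = 24*(-6) = -144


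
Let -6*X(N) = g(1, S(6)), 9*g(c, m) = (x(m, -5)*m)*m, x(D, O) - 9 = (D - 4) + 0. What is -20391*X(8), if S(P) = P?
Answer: 149534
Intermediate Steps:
x(D, O) = 5 + D (x(D, O) = 9 + ((D - 4) + 0) = 9 + ((-4 + D) + 0) = 9 + (-4 + D) = 5 + D)
g(c, m) = m²*(5 + m)/9 (g(c, m) = (((5 + m)*m)*m)/9 = ((m*(5 + m))*m)/9 = (m²*(5 + m))/9 = m²*(5 + m)/9)
X(N) = -22/3 (X(N) = -6²*(5 + 6)/54 = -36*11/54 = -⅙*44 = -22/3)
-20391*X(8) = -20391*(-22/3) = 149534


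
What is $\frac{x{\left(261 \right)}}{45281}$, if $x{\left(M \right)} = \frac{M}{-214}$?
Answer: $- \frac{261}{9690134} \approx -2.6935 \cdot 10^{-5}$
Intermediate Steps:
$x{\left(M \right)} = - \frac{M}{214}$ ($x{\left(M \right)} = M \left(- \frac{1}{214}\right) = - \frac{M}{214}$)
$\frac{x{\left(261 \right)}}{45281} = \frac{\left(- \frac{1}{214}\right) 261}{45281} = \left(- \frac{261}{214}\right) \frac{1}{45281} = - \frac{261}{9690134}$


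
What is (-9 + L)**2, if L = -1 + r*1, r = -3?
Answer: 169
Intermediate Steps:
L = -4 (L = -1 - 3*1 = -1 - 3 = -4)
(-9 + L)**2 = (-9 - 4)**2 = (-13)**2 = 169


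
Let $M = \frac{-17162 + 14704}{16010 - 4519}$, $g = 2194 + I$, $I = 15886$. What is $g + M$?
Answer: $\frac{207754822}{11491} \approx 18080.0$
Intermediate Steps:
$g = 18080$ ($g = 2194 + 15886 = 18080$)
$M = - \frac{2458}{11491} \approx -0.21391$
$g + M = 18080 - \frac{2458}{11491} = \frac{207754822}{11491}$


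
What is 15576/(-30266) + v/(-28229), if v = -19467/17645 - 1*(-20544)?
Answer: -9364609247469/7537757968765 ≈ -1.2424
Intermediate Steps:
v = 362479413/17645 (v = -19467*1/17645 + 20544 = -19467/17645 + 20544 = 362479413/17645 ≈ 20543.)
15576/(-30266) + v/(-28229) = 15576/(-30266) + (362479413/17645)/(-28229) = 15576*(-1/30266) + (362479413/17645)*(-1/28229) = -7788/15133 - 362479413/498100705 = -9364609247469/7537757968765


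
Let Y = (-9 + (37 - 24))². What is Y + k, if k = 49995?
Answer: 50011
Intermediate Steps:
Y = 16 (Y = (-9 + 13)² = 4² = 16)
Y + k = 16 + 49995 = 50011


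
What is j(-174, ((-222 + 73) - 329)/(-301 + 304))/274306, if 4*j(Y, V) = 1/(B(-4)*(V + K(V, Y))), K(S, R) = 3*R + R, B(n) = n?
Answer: 3/11261907136 ≈ 2.6638e-10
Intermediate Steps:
K(S, R) = 4*R
j(Y, V) = 1/(4*(-16*Y - 4*V)) (j(Y, V) = 1/(4*((-4*(V + 4*Y)))) = 1/(4*(-16*Y - 4*V)))
j(-174, ((-222 + 73) - 329)/(-301 + 304))/274306 = -1/(16*(((-222 + 73) - 329)/(-301 + 304)) + 64*(-174))/274306 = -1/(16*((-149 - 329)/3) - 11136)*(1/274306) = -1/(16*(-478*⅓) - 11136)*(1/274306) = -1/(16*(-478/3) - 11136)*(1/274306) = -1/(-7648/3 - 11136)*(1/274306) = -1/(-41056/3)*(1/274306) = -1*(-3/41056)*(1/274306) = (3/41056)*(1/274306) = 3/11261907136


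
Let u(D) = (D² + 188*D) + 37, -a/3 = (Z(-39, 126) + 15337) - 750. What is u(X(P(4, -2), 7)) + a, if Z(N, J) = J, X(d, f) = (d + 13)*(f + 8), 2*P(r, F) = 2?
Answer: 39478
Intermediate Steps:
P(r, F) = 1 (P(r, F) = (½)*2 = 1)
X(d, f) = (8 + f)*(13 + d) (X(d, f) = (13 + d)*(8 + f) = (8 + f)*(13 + d))
a = -44139 (a = -3*((126 + 15337) - 750) = -3*(15463 - 750) = -3*14713 = -44139)
u(D) = 37 + D² + 188*D
u(X(P(4, -2), 7)) + a = (37 + (104 + 8*1 + 13*7 + 1*7)² + 188*(104 + 8*1 + 13*7 + 1*7)) - 44139 = (37 + (104 + 8 + 91 + 7)² + 188*(104 + 8 + 91 + 7)) - 44139 = (37 + 210² + 188*210) - 44139 = (37 + 44100 + 39480) - 44139 = 83617 - 44139 = 39478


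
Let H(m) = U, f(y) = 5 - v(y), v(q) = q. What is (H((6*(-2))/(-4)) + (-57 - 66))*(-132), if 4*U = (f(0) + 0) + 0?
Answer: 16071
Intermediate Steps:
f(y) = 5 - y
U = 5/4 (U = (((5 - 1*0) + 0) + 0)/4 = (((5 + 0) + 0) + 0)/4 = ((5 + 0) + 0)/4 = (5 + 0)/4 = (¼)*5 = 5/4 ≈ 1.2500)
H(m) = 5/4
(H((6*(-2))/(-4)) + (-57 - 66))*(-132) = (5/4 + (-57 - 66))*(-132) = (5/4 - 123)*(-132) = -487/4*(-132) = 16071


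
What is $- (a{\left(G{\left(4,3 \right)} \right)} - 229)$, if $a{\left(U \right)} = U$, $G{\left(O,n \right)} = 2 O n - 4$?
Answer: $209$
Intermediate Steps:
$G{\left(O,n \right)} = -4 + 2 O n$ ($G{\left(O,n \right)} = 2 O n - 4 = -4 + 2 O n$)
$- (a{\left(G{\left(4,3 \right)} \right)} - 229) = - (\left(-4 + 2 \cdot 4 \cdot 3\right) - 229) = - (\left(-4 + 24\right) - 229) = - (20 - 229) = \left(-1\right) \left(-209\right) = 209$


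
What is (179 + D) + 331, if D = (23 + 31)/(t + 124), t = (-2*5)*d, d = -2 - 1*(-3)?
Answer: 9699/19 ≈ 510.47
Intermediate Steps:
d = 1 (d = -2 + 3 = 1)
t = -10 (t = -2*5*1 = -10*1 = -10)
D = 9/19 (D = (23 + 31)/(-10 + 124) = 54/114 = 54*(1/114) = 9/19 ≈ 0.47368)
(179 + D) + 331 = (179 + 9/19) + 331 = 3410/19 + 331 = 9699/19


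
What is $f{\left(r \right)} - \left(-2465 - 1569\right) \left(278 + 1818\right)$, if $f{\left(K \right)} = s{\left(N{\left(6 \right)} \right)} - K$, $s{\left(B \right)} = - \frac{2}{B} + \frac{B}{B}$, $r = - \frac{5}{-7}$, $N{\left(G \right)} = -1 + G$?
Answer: $\frac{295934236}{35} \approx 8.4553 \cdot 10^{6}$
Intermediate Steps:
$r = \frac{5}{7}$ ($r = \left(-5\right) \left(- \frac{1}{7}\right) = \frac{5}{7} \approx 0.71429$)
$s{\left(B \right)} = 1 - \frac{2}{B}$ ($s{\left(B \right)} = - \frac{2}{B} + 1 = 1 - \frac{2}{B}$)
$f{\left(K \right)} = \frac{3}{5} - K$ ($f{\left(K \right)} = \frac{-2 + \left(-1 + 6\right)}{-1 + 6} - K = \frac{-2 + 5}{5} - K = \frac{1}{5} \cdot 3 - K = \frac{3}{5} - K$)
$f{\left(r \right)} - \left(-2465 - 1569\right) \left(278 + 1818\right) = \left(\frac{3}{5} - \frac{5}{7}\right) - \left(-2465 - 1569\right) \left(278 + 1818\right) = \left(\frac{3}{5} - \frac{5}{7}\right) - \left(-4034\right) 2096 = - \frac{4}{35} - -8455264 = - \frac{4}{35} + 8455264 = \frac{295934236}{35}$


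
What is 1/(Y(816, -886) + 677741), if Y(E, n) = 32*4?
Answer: 1/677869 ≈ 1.4752e-6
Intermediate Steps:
Y(E, n) = 128
1/(Y(816, -886) + 677741) = 1/(128 + 677741) = 1/677869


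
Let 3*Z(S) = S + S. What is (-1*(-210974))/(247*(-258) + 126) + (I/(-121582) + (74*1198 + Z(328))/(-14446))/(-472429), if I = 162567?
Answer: -13318421453993173/4014976501192200 ≈ -3.3172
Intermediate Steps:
Z(S) = 2*S/3 (Z(S) = (S + S)/3 = (2*S)/3 = 2*S/3)
(-1*(-210974))/(247*(-258) + 126) + (I/(-121582) + (74*1198 + Z(328))/(-14446))/(-472429) = (-1*(-210974))/(247*(-258) + 126) + (162567/(-121582) + (74*1198 + (⅔)*328)/(-14446))/(-472429) = 210974/(-63726 + 126) + (162567*(-1/121582) + (88652 + 656/3)*(-1/14446))*(-1/472429) = 210974/(-63600) + (-162567/121582 + (266612/3)*(-1/14446))*(-1/472429) = 210974*(-1/63600) + (-162567/121582 - 133306/21669)*(-1/472429) = -105487/31800 - 636460465/84985818*(-1/472429) = -105487/31800 + 636460465/40149765011922 = -13318421453993173/4014976501192200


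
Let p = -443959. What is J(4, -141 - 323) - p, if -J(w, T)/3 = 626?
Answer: 442081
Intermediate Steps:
J(w, T) = -1878 (J(w, T) = -3*626 = -1878)
J(4, -141 - 323) - p = -1878 - 1*(-443959) = -1878 + 443959 = 442081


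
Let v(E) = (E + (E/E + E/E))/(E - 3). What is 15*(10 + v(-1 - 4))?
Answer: 1245/8 ≈ 155.63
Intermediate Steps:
v(E) = (2 + E)/(-3 + E) (v(E) = (E + (1 + 1))/(-3 + E) = (E + 2)/(-3 + E) = (2 + E)/(-3 + E))
15*(10 + v(-1 - 4)) = 15*(10 + (2 + (-1 - 4))/(-3 + (-1 - 4))) = 15*(10 + (2 - 5)/(-3 - 5)) = 15*(10 - 3/(-8)) = 15*(10 - ⅛*(-3)) = 15*(10 + 3/8) = 15*(83/8) = 1245/8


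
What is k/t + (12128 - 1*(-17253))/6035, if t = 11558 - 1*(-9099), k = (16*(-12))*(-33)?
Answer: 645161077/124664995 ≈ 5.1752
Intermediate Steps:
k = 6336 (k = -192*(-33) = 6336)
t = 20657 (t = 11558 + 9099 = 20657)
k/t + (12128 - 1*(-17253))/6035 = 6336/20657 + (12128 - 1*(-17253))/6035 = 6336*(1/20657) + (12128 + 17253)*(1/6035) = 6336/20657 + 29381*(1/6035) = 6336/20657 + 29381/6035 = 645161077/124664995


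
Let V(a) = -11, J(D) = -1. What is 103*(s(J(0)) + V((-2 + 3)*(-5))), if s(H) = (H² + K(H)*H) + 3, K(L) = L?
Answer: -618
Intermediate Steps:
s(H) = 3 + 2*H² (s(H) = (H² + H*H) + 3 = (H² + H²) + 3 = 2*H² + 3 = 3 + 2*H²)
103*(s(J(0)) + V((-2 + 3)*(-5))) = 103*((3 + 2*(-1)²) - 11) = 103*((3 + 2*1) - 11) = 103*((3 + 2) - 11) = 103*(5 - 11) = 103*(-6) = -618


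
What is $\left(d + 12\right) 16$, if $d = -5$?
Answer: $112$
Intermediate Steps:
$\left(d + 12\right) 16 = \left(-5 + 12\right) 16 = 7 \cdot 16 = 112$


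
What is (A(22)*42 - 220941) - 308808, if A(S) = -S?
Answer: -530673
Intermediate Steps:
(A(22)*42 - 220941) - 308808 = (-1*22*42 - 220941) - 308808 = (-22*42 - 220941) - 308808 = (-924 - 220941) - 308808 = -221865 - 308808 = -530673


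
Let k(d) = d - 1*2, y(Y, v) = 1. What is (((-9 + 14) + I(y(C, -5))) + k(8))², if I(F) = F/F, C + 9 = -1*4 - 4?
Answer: 144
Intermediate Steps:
C = -17 (C = -9 + (-1*4 - 4) = -9 + (-4 - 4) = -9 - 8 = -17)
I(F) = 1
k(d) = -2 + d (k(d) = d - 2 = -2 + d)
(((-9 + 14) + I(y(C, -5))) + k(8))² = (((-9 + 14) + 1) + (-2 + 8))² = ((5 + 1) + 6)² = (6 + 6)² = 12² = 144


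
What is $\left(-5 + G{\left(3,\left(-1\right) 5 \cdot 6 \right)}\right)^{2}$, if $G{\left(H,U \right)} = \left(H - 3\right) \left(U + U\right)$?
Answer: $25$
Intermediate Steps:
$G{\left(H,U \right)} = 2 U \left(-3 + H\right)$ ($G{\left(H,U \right)} = \left(-3 + H\right) 2 U = 2 U \left(-3 + H\right)$)
$\left(-5 + G{\left(3,\left(-1\right) 5 \cdot 6 \right)}\right)^{2} = \left(-5 + 2 \left(-1\right) 5 \cdot 6 \left(-3 + 3\right)\right)^{2} = \left(-5 + 2 \left(\left(-5\right) 6\right) 0\right)^{2} = \left(-5 + 2 \left(-30\right) 0\right)^{2} = \left(-5 + 0\right)^{2} = \left(-5\right)^{2} = 25$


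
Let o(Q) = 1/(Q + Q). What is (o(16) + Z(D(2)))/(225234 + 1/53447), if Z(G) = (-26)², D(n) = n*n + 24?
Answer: 1156218951/385218611168 ≈ 0.0030015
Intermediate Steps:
D(n) = 24 + n² (D(n) = n² + 24 = 24 + n²)
Z(G) = 676
o(Q) = 1/(2*Q)
(o(16) + Z(D(2)))/(225234 + 1/53447) = ((½)/16 + 676)/(225234 + 1/53447) = ((½)*(1/16) + 676)/(225234 + 1/53447) = (1/32 + 676)/(12038081599/53447) = (21633/32)*(53447/12038081599) = 1156218951/385218611168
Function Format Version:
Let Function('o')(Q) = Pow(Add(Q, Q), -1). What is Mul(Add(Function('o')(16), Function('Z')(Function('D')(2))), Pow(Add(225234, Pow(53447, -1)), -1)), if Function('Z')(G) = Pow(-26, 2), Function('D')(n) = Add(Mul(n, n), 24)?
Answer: Rational(1156218951, 385218611168) ≈ 0.0030015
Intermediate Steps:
Function('D')(n) = Add(24, Pow(n, 2)) (Function('D')(n) = Add(Pow(n, 2), 24) = Add(24, Pow(n, 2)))
Function('Z')(G) = 676
Function('o')(Q) = Mul(Rational(1, 2), Pow(Q, -1)) (Function('o')(Q) = Pow(Mul(2, Q), -1) = Mul(Rational(1, 2), Pow(Q, -1)))
Mul(Add(Function('o')(16), Function('Z')(Function('D')(2))), Pow(Add(225234, Pow(53447, -1)), -1)) = Mul(Add(Mul(Rational(1, 2), Pow(16, -1)), 676), Pow(Add(225234, Pow(53447, -1)), -1)) = Mul(Add(Mul(Rational(1, 2), Rational(1, 16)), 676), Pow(Add(225234, Rational(1, 53447)), -1)) = Mul(Add(Rational(1, 32), 676), Pow(Rational(12038081599, 53447), -1)) = Mul(Rational(21633, 32), Rational(53447, 12038081599)) = Rational(1156218951, 385218611168)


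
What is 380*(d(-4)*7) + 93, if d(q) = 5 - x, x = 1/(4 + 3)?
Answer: 13013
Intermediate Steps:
x = 1/7 ≈ 0.14286
d(q) = 34/7 (d(q) = 5 - 1*1/7 = 5 - 1/7 = 34/7)
380*(d(-4)*7) + 93 = 380*((34/7)*7) + 93 = 380*34 + 93 = 12920 + 93 = 13013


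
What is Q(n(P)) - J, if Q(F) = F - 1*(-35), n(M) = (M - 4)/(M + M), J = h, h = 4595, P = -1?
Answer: -9115/2 ≈ -4557.5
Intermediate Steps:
J = 4595
n(M) = (-4 + M)/(2*M) (n(M) = (-4 + M)/((2*M)) = (-4 + M)*(1/(2*M)) = (-4 + M)/(2*M))
Q(F) = 35 + F (Q(F) = F + 35 = 35 + F)
Q(n(P)) - J = (35 + (½)*(-4 - 1)/(-1)) - 1*4595 = (35 + (½)*(-1)*(-5)) - 4595 = (35 + 5/2) - 4595 = 75/2 - 4595 = -9115/2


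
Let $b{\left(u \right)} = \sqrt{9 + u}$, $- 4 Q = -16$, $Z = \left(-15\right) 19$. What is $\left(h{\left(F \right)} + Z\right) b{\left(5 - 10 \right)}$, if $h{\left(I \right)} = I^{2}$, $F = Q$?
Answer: $-538$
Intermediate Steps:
$Z = -285$
$Q = 4$ ($Q = \left(- \frac{1}{4}\right) \left(-16\right) = 4$)
$F = 4$
$\left(h{\left(F \right)} + Z\right) b{\left(5 - 10 \right)} = \left(4^{2} - 285\right) \sqrt{9 + \left(5 - 10\right)} = \left(16 - 285\right) \sqrt{9 + \left(5 - 10\right)} = - 269 \sqrt{9 - 5} = - 269 \sqrt{4} = \left(-269\right) 2 = -538$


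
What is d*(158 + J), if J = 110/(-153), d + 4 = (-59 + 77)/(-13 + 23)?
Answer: -264704/765 ≈ -346.02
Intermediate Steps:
d = -11/5 (d = -4 + (-59 + 77)/(-13 + 23) = -4 + 18/10 = -4 + 18*(⅒) = -4 + 9/5 = -11/5 ≈ -2.2000)
J = -110/153 (J = 110*(-1/153) = -110/153 ≈ -0.71895)
d*(158 + J) = -11*(158 - 110/153)/5 = -11/5*24064/153 = -264704/765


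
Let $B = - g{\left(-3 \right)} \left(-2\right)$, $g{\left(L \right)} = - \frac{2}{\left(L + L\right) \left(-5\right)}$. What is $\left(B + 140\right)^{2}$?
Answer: $\frac{4401604}{225} \approx 19563.0$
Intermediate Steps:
$g{\left(L \right)} = \frac{1}{5 L}$ ($g{\left(L \right)} = - \frac{2}{2 L \left(-5\right)} = - \frac{2}{\left(-10\right) L} = - 2 \left(- \frac{1}{10 L}\right) = \frac{1}{5 L}$)
$B = - \frac{2}{15}$ ($B = - \frac{1}{5 \left(-3\right)} \left(-2\right) = - \frac{-1}{5 \cdot 3} \left(-2\right) = \left(-1\right) \left(- \frac{1}{15}\right) \left(-2\right) = \frac{1}{15} \left(-2\right) = - \frac{2}{15} \approx -0.13333$)
$\left(B + 140\right)^{2} = \left(- \frac{2}{15} + 140\right)^{2} = \left(\frac{2098}{15}\right)^{2} = \frac{4401604}{225}$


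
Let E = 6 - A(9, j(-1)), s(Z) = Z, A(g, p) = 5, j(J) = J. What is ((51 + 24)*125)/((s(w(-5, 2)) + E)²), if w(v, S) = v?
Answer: 9375/16 ≈ 585.94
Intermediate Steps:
E = 1 (E = 6 - 1*5 = 6 - 5 = 1)
((51 + 24)*125)/((s(w(-5, 2)) + E)²) = ((51 + 24)*125)/((-5 + 1)²) = (75*125)/((-4)²) = 9375/16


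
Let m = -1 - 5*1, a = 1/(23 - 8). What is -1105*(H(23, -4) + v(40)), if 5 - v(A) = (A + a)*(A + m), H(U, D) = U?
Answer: 4423094/3 ≈ 1.4744e+6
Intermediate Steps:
a = 1/15 ≈ 0.066667
m = -6 (m = -1 - 5 = -6)
v(A) = 5 - (-6 + A)*(1/15 + A) (v(A) = 5 - (A + 1/15)*(A - 6) = 5 - (1/15 + A)*(-6 + A) = 5 - (-6 + A)*(1/15 + A))
-1105*(H(23, -4) + v(40)) = -1105*(23 + (27/5 - 1*40² + (89/15)*40)) = -1105*(23 + (27/5 - 1*1600 + 712/3)) = -1105*(23 + (27/5 - 1600 + 712/3)) = -1105*(23 - 20359/15) = -1105*(-20014/15) = 4423094/3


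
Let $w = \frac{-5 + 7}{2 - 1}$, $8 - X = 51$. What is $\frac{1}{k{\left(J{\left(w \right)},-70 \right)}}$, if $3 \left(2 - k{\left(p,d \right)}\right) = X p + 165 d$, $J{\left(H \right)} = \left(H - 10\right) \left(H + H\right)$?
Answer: $\frac{3}{10180} \approx 0.0002947$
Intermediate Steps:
$X = -43$ ($X = 8 - 51 = -43$)
$w = 2$ ($w = \frac{2}{1} = 2 \cdot 1 = 2$)
$J{\left(H \right)} = 2 H \left(-10 + H\right)$ ($J{\left(H \right)} = \left(-10 + H\right) 2 H = 2 H \left(-10 + H\right)$)
$k{\left(p,d \right)} = 2 - 55 d + \frac{43 p}{3}$ ($k{\left(p,d \right)} = 2 - \frac{- 43 p + 165 d}{3} = 2 - \left(55 d - \frac{43 p}{3}\right) = 2 - 55 d + \frac{43 p}{3}$)
$\frac{1}{k{\left(J{\left(w \right)},-70 \right)}} = \frac{1}{2 - -3850 + \frac{43 \cdot 2 \cdot 2 \left(-10 + 2\right)}{3}} = \frac{1}{2 + 3850 + \frac{43 \cdot 2 \cdot 2 \left(-8\right)}{3}} = \frac{1}{2 + 3850 + \frac{43}{3} \left(-32\right)} = \frac{1}{2 + 3850 - \frac{1376}{3}} = \frac{1}{\frac{10180}{3}} = \frac{3}{10180}$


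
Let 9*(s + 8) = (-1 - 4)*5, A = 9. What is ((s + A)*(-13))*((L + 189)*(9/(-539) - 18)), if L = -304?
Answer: 25809680/539 ≈ 47884.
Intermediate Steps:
s = -97/9 (s = -8 + ((-1 - 4)*5)/9 = -8 + (-5*5)/9 = -8 + (1/9)*(-25) = -8 - 25/9 = -97/9 ≈ -10.778)
((s + A)*(-13))*((L + 189)*(9/(-539) - 18)) = ((-97/9 + 9)*(-13))*((-304 + 189)*(9/(-539) - 18)) = (-16/9*(-13))*(-115*(9*(-1/539) - 18)) = 208*(-115*(-9/539 - 18))/9 = 208*(-115*(-9711/539))/9 = (208/9)*(1116765/539) = 25809680/539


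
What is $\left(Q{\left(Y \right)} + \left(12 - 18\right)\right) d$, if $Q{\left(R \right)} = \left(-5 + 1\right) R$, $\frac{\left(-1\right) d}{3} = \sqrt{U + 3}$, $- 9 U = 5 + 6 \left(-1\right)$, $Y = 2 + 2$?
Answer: $44 \sqrt{7} \approx 116.41$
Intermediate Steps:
$Y = 4$
$U = \frac{1}{9}$ ($U = - \frac{5 + 6 \left(-1\right)}{9} = - \frac{5 - 6}{9} = \left(- \frac{1}{9}\right) \left(-1\right) = \frac{1}{9} \approx 0.11111$)
$d = - 2 \sqrt{7}$ ($d = - 3 \sqrt{\frac{1}{9} + 3} = - 3 \sqrt{\frac{28}{9}} = - 3 \frac{2 \sqrt{7}}{3} = - 2 \sqrt{7} \approx -5.2915$)
$Q{\left(R \right)} = - 4 R$
$\left(Q{\left(Y \right)} + \left(12 - 18\right)\right) d = \left(\left(-4\right) 4 + \left(12 - 18\right)\right) \left(- 2 \sqrt{7}\right) = \left(-16 - 6\right) \left(- 2 \sqrt{7}\right) = - 22 \left(- 2 \sqrt{7}\right) = 44 \sqrt{7}$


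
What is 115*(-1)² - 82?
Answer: 33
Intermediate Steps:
115*(-1)² - 82 = 115*1 - 82 = 115 - 82 = 33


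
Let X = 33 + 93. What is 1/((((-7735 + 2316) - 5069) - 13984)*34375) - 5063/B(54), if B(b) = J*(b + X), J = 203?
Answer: -4346043073/31365675000 ≈ -0.13856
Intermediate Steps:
X = 126
B(b) = 25578 + 203*b (B(b) = 203*(b + 126) = 203*(126 + b) = 25578 + 203*b)
1/((((-7735 + 2316) - 5069) - 13984)*34375) - 5063/B(54) = 1/((((-7735 + 2316) - 5069) - 13984)*34375) - 5063/(25578 + 203*54) = (1/34375)/((-5419 - 5069) - 13984) - 5063/(25578 + 10962) = (1/34375)/(-10488 - 13984) - 5063/36540 = (1/34375)/(-24472) - 5063*1/36540 = -1/24472*1/34375 - 5063/36540 = -1/841225000 - 5063/36540 = -4346043073/31365675000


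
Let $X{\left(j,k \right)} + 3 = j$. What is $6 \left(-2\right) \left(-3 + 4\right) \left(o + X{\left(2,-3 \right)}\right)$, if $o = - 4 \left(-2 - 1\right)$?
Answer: $-132$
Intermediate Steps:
$X{\left(j,k \right)} = -3 + j$
$o = 12$ ($o = \left(-4\right) \left(-3\right) = 12$)
$6 \left(-2\right) \left(-3 + 4\right) \left(o + X{\left(2,-3 \right)}\right) = 6 \left(-2\right) \left(-3 + 4\right) \left(12 + \left(-3 + 2\right)\right) = - 12 \cdot 1 \left(12 - 1\right) = - 12 \cdot 1 \cdot 11 = \left(-12\right) 11 = -132$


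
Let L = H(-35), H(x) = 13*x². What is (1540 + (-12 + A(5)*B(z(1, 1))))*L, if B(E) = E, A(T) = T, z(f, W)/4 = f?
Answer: 24651900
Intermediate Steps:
z(f, W) = 4*f
L = 15925 (L = 13*(-35)² = 13*1225 = 15925)
(1540 + (-12 + A(5)*B(z(1, 1))))*L = (1540 + (-12 + 5*(4*1)))*15925 = (1540 + (-12 + 5*4))*15925 = (1540 + (-12 + 20))*15925 = (1540 + 8)*15925 = 1548*15925 = 24651900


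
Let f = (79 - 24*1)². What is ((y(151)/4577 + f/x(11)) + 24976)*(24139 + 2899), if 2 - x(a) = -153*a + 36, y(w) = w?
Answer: 5097197813586736/7547473 ≈ 6.7535e+8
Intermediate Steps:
f = 3025 (f = (79 - 24)² = 55² = 3025)
x(a) = -34 + 153*a (x(a) = 2 - (-153*a + 36) = 2 - (36 - 153*a) = 2 + (-36 + 153*a) = -34 + 153*a)
((y(151)/4577 + f/x(11)) + 24976)*(24139 + 2899) = ((151/4577 + 3025/(-34 + 153*11)) + 24976)*(24139 + 2899) = ((151*(1/4577) + 3025/(-34 + 1683)) + 24976)*27038 = ((151/4577 + 3025/1649) + 24976)*27038 = (14094424/7547473 + 24976)*27038 = (188519780072/7547473)*27038 = 5097197813586736/7547473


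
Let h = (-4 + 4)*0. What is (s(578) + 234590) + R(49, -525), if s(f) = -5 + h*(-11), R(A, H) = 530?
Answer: 235115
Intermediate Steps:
h = 0 (h = 0*0 = 0)
s(f) = -5 (s(f) = -5 + 0*(-11) = -5 + 0 = -5)
(s(578) + 234590) + R(49, -525) = (-5 + 234590) + 530 = 234585 + 530 = 235115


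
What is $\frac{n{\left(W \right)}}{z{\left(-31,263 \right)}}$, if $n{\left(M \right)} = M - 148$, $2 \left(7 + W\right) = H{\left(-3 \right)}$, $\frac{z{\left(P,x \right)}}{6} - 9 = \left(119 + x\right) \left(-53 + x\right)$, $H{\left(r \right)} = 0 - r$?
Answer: $- \frac{307}{962748} \approx -0.00031888$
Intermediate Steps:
$H{\left(r \right)} = - r$
$z{\left(P,x \right)} = 54 + 6 \left(-53 + x\right) \left(119 + x\right)$ ($z{\left(P,x \right)} = 54 + 6 \left(119 + x\right) \left(-53 + x\right) = 54 + 6 \left(-53 + x\right) \left(119 + x\right)$)
$W = - \frac{11}{2}$ ($W = -7 + \frac{\left(-1\right) \left(-3\right)}{2} = -7 + \frac{1}{2} \cdot 3 = -7 + \frac{3}{2} = - \frac{11}{2} \approx -5.5$)
$n{\left(M \right)} = -148 + M$ ($n{\left(M \right)} = M - 148 = -148 + M$)
$\frac{n{\left(W \right)}}{z{\left(-31,263 \right)}} = \frac{-148 - \frac{11}{2}}{-37788 + 6 \cdot 263^{2} + 396 \cdot 263} = - \frac{307}{2 \left(-37788 + 6 \cdot 69169 + 104148\right)} = - \frac{307}{2 \left(-37788 + 415014 + 104148\right)} = - \frac{307}{2 \cdot 481374} = \left(- \frac{307}{2}\right) \frac{1}{481374} = - \frac{307}{962748}$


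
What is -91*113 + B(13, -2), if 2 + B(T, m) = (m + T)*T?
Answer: -10142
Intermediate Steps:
B(T, m) = -2 + T*(T + m) (B(T, m) = -2 + (m + T)*T = -2 + (T + m)*T = -2 + T*(T + m))
-91*113 + B(13, -2) = -91*113 + (-2 + 13**2 + 13*(-2)) = -10283 + (-2 + 169 - 26) = -10283 + 141 = -10142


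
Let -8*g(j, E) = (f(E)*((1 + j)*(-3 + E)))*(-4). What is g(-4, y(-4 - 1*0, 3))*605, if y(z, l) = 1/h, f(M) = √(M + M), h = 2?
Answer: 9075/4 ≈ 2268.8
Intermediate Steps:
f(M) = √2*√M (f(M) = √(2*M) = √2*√M)
y(z, l) = ½ (y(z, l) = 1/2 = ½)
g(j, E) = √2*√E*(1 + j)*(-3 + E)/2 (g(j, E) = -(√2*√E)*((1 + j)*(-3 + E))*(-4)/8 = -√2*√E*(1 + j)*(-3 + E)*(-4)/8 = -(-1)*√2*√E*(1 + j)*(-3 + E)/2 = √2*√E*(1 + j)*(-3 + E)/2)
g(-4, y(-4 - 1*0, 3))*605 = (√2*√(½)*(-3 + ½ - 3*(-4) + (½)*(-4))/2)*605 = (√2*(√2/2)*(-3 + ½ + 12 - 2)/2)*605 = ((½)*√2*(√2/2)*(15/2))*605 = (15/4)*605 = 9075/4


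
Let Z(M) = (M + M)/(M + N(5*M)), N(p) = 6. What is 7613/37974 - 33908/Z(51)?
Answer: -12232283303/645558 ≈ -18948.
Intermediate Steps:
Z(M) = 2*M/(6 + M) (Z(M) = (M + M)/(M + 6) = (2*M)/(6 + M) = 2*M/(6 + M))
7613/37974 - 33908/Z(51) = 7613/37974 - 33908/(2*51/(6 + 51)) = 7613*(1/37974) - 33908/(2*51/57) = 7613/37974 - 33908/(2*51*(1/57)) = 7613/37974 - 33908/34/19 = 7613/37974 - 33908*19/34 = 7613/37974 - 322126/17 = -12232283303/645558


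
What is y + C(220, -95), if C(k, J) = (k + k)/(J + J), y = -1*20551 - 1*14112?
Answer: -658641/19 ≈ -34665.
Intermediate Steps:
y = -34663 (y = -20551 - 14112 = -34663)
C(k, J) = k/J (C(k, J) = (2*k)/((2*J)) = (2*k)*(1/(2*J)) = k/J)
y + C(220, -95) = -34663 + 220/(-95) = -34663 + 220*(-1/95) = -34663 - 44/19 = -658641/19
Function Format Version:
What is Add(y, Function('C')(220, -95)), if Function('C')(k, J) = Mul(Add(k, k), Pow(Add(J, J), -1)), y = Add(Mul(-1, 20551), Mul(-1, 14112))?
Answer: Rational(-658641, 19) ≈ -34665.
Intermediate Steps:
y = -34663 (y = Add(-20551, -14112) = -34663)
Function('C')(k, J) = Mul(k, Pow(J, -1)) (Function('C')(k, J) = Mul(Mul(2, k), Pow(Mul(2, J), -1)) = Mul(Mul(2, k), Mul(Rational(1, 2), Pow(J, -1))) = Mul(k, Pow(J, -1)))
Add(y, Function('C')(220, -95)) = Add(-34663, Mul(220, Pow(-95, -1))) = Add(-34663, Mul(220, Rational(-1, 95))) = Add(-34663, Rational(-44, 19)) = Rational(-658641, 19)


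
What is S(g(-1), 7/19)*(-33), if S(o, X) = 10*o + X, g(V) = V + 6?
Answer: -31581/19 ≈ -1662.2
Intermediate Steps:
g(V) = 6 + V
S(o, X) = X + 10*o
S(g(-1), 7/19)*(-33) = (7/19 + 10*(6 - 1))*(-33) = (7*(1/19) + 10*5)*(-33) = (7/19 + 50)*(-33) = (957/19)*(-33) = -31581/19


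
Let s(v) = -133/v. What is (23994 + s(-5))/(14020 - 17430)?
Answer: -120103/17050 ≈ -7.0442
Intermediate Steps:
(23994 + s(-5))/(14020 - 17430) = (23994 - 133/(-5))/(14020 - 17430) = (23994 - 133*(-⅕))/(-3410) = (23994 + 133/5)*(-1/3410) = (120103/5)*(-1/3410) = -120103/17050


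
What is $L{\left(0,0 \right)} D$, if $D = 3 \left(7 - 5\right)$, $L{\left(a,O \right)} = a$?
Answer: $0$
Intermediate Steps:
$D = 6$ ($D = 3 \cdot 2 = 6$)
$L{\left(0,0 \right)} D = 0 \cdot 6 = 0$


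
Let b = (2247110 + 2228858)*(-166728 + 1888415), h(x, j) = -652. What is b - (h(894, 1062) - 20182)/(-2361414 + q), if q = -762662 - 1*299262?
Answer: 13190490894174518287/1711669 ≈ 7.7062e+12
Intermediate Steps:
q = -1061924 (q = -762662 - 299262 = -1061924)
b = 7706215918016 (b = 4475968*1721687 = 7706215918016)
b - (h(894, 1062) - 20182)/(-2361414 + q) = 7706215918016 - (-652 - 20182)/(-2361414 - 1061924) = 7706215918016 - (-20834)/(-3423338) = 7706215918016 - (-20834)*(-1)/3423338 = 7706215918016 - 1*10417/1711669 = 7706215918016 - 10417/1711669 = 13190490894174518287/1711669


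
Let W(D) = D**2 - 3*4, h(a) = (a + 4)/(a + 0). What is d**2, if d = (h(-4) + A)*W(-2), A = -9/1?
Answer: 5184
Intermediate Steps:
h(a) = (4 + a)/a
A = -9 (A = -9*1 = -9)
W(D) = -12 + D**2 (W(D) = D**2 - 12 = -12 + D**2)
d = 72 (d = ((4 - 4)/(-4) - 9)*(-12 + (-2)**2) = (-1/4*0 - 9)*(-12 + 4) = (0 - 9)*(-8) = -9*(-8) = 72)
d**2 = 72**2 = 5184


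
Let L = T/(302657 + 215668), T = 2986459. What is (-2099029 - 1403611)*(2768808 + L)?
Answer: -1005359531908835152/103665 ≈ -9.6982e+12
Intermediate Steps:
L = 2986459/518325 (L = 2986459/(302657 + 215668) = 2986459/518325 ≈ 5.7617)
(-2099029 - 1403611)*(2768808 + L) = (-2099029 - 1403611)*(2768808 + 2986459/518325) = -3502640*1435145393059/518325 = -1005359531908835152/103665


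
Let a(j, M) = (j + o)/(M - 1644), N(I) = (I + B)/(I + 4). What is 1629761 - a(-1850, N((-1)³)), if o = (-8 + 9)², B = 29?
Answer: 7992342397/4904 ≈ 1.6298e+6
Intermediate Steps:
o = 1 (o = 1² = 1)
N(I) = (29 + I)/(4 + I) (N(I) = (I + 29)/(I + 4) = (29 + I)/(4 + I))
a(j, M) = (1 + j)/(-1644 + M) (a(j, M) = (j + 1)/(M - 1644) = (1 + j)/(-1644 + M))
1629761 - a(-1850, N((-1)³)) = 1629761 - (1 - 1850)/(-1644 + (29 + (-1)³)/(4 + (-1)³)) = 1629761 - (-1849)/(-1644 + (29 - 1)/(4 - 1)) = 1629761 - (-1849)/(-1644 + 28/3) = 1629761 - (-1849)/(-4904/3) = 1629761 - (-3)*(-1849)/4904 = 1629761 - 1*5547/4904 = 1629761 - 5547/4904 = 7992342397/4904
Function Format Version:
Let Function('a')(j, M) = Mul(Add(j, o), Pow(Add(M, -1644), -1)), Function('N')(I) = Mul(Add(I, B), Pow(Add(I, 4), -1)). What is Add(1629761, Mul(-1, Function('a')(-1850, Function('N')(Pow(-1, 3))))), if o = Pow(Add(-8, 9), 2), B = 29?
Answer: Rational(7992342397, 4904) ≈ 1.6298e+6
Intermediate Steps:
o = 1 (o = Pow(1, 2) = 1)
Function('N')(I) = Mul(Pow(Add(4, I), -1), Add(29, I)) (Function('N')(I) = Mul(Add(I, 29), Pow(Add(I, 4), -1)) = Mul(Add(29, I), Pow(Add(4, I), -1)) = Mul(Pow(Add(4, I), -1), Add(29, I)))
Function('a')(j, M) = Mul(Pow(Add(-1644, M), -1), Add(1, j)) (Function('a')(j, M) = Mul(Add(j, 1), Pow(Add(M, -1644), -1)) = Mul(Add(1, j), Pow(Add(-1644, M), -1)) = Mul(Pow(Add(-1644, M), -1), Add(1, j)))
Add(1629761, Mul(-1, Function('a')(-1850, Function('N')(Pow(-1, 3))))) = Add(1629761, Mul(-1, Mul(Pow(Add(-1644, Mul(Pow(Add(4, Pow(-1, 3)), -1), Add(29, Pow(-1, 3)))), -1), Add(1, -1850)))) = Add(1629761, Mul(-1, Mul(Pow(Add(-1644, Mul(Pow(Add(4, -1), -1), Add(29, -1))), -1), -1849))) = Add(1629761, Mul(-1, Mul(Pow(Add(-1644, Mul(Pow(3, -1), 28)), -1), -1849))) = Add(1629761, Mul(-1, Mul(Pow(Add(-1644, Mul(Rational(1, 3), 28)), -1), -1849))) = Add(1629761, Mul(-1, Mul(Pow(Add(-1644, Rational(28, 3)), -1), -1849))) = Add(1629761, Mul(-1, Mul(Pow(Rational(-4904, 3), -1), -1849))) = Add(1629761, Mul(-1, Mul(Rational(-3, 4904), -1849))) = Add(1629761, Mul(-1, Rational(5547, 4904))) = Add(1629761, Rational(-5547, 4904)) = Rational(7992342397, 4904)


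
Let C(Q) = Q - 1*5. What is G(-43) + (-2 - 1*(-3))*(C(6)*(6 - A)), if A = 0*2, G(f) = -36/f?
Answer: 294/43 ≈ 6.8372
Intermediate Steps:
A = 0
C(Q) = -5 + Q (C(Q) = Q - 5 = -5 + Q)
G(-43) + (-2 - 1*(-3))*(C(6)*(6 - A)) = -36/(-43) + (-2 - 1*(-3))*((-5 + 6)*(6 - 1*0)) = -36*(-1/43) + (-2 + 3)*(1*(6 + 0)) = 36/43 + 1*(1*6) = 36/43 + 1*6 = 36/43 + 6 = 294/43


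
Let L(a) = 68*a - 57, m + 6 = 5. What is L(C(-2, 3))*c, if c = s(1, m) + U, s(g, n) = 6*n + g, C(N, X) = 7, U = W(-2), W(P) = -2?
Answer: -2933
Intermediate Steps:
m = -1 (m = -6 + 5 = -1)
U = -2
s(g, n) = g + 6*n
L(a) = -57 + 68*a
c = -7 (c = (1 + 6*(-1)) - 2 = (1 - 6) - 2 = -5 - 2 = -7)
L(C(-2, 3))*c = (-57 + 68*7)*(-7) = (-57 + 476)*(-7) = 419*(-7) = -2933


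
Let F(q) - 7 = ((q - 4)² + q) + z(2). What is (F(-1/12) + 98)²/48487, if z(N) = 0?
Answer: 306565081/1005426432 ≈ 0.30491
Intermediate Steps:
F(q) = 7 + q + (-4 + q)² (F(q) = 7 + (((q - 4)² + q) + 0) = 7 + (((-4 + q)² + q) + 0) = 7 + ((q + (-4 + q)²) + 0) = 7 + (q + (-4 + q)²) = 7 + q + (-4 + q)²)
(F(-1/12) + 98)²/48487 = ((7 - 1/12 + (-4 - 1/12)²) + 98)²/48487 = ((7 - 1*1/12 + (-4 - 1*1/12)²) + 98)²*(1/48487) = ((7 - 1/12 + (-4 - 1/12)²) + 98)²*(1/48487) = ((7 - 1/12 + (-49/12)²) + 98)²*(1/48487) = ((7 - 1/12 + 2401/144) + 98)²*(1/48487) = (3397/144 + 98)²*(1/48487) = (17509/144)²*(1/48487) = (306565081/20736)*(1/48487) = 306565081/1005426432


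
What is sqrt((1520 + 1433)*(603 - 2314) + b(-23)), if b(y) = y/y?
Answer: 3*I*sqrt(561398) ≈ 2247.8*I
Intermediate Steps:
b(y) = 1
sqrt((1520 + 1433)*(603 - 2314) + b(-23)) = sqrt((1520 + 1433)*(603 - 2314) + 1) = sqrt(2953*(-1711) + 1) = sqrt(-5052583 + 1) = sqrt(-5052582) = 3*I*sqrt(561398)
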